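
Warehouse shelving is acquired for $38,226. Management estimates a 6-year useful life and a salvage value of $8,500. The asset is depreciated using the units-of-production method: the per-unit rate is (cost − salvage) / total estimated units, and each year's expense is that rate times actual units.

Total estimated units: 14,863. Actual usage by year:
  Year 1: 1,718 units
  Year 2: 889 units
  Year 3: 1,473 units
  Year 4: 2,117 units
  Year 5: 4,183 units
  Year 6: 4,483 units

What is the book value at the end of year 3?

$30,066

Depreciable base = $38,226 − $8,500 = $29,726.
Rate = $29,726 / 14,863 units = $2 per unit.
Year 1: 1,718 × $2 = $3,436. Book value $34,790.
Year 2: 889 × $2 = $1,778. Book value $33,012.
Year 3: 1,473 × $2 = $2,946. Book value $30,066.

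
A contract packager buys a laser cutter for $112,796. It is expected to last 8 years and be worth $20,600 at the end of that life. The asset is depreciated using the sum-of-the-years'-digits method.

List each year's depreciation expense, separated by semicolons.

$20,488; $17,927; $15,366; $12,805; $10,244; $7,683; $5,122; $2,561

Depreciable base = $112,796 − $20,600 = $92,196.
Sum of the years' digits = 8+7+6+5+4+3+2+1 = 36.
Year 1: $92,196 × 8/36 = $20,488. Book value $92,308.
Year 2: $92,196 × 7/36 = $17,927. Book value $74,381.
Year 3: $92,196 × 6/36 = $15,366. Book value $59,015.
Year 4: $92,196 × 5/36 = $12,805. Book value $46,210.
Year 5: $92,196 × 4/36 = $10,244. Book value $35,966.
Year 6: $92,196 × 3/36 = $7,683. Book value $28,283.
Year 7: $92,196 × 2/36 = $5,122. Book value $23,161.
Year 8: $92,196 × 1/36 = $2,561. Book value $20,600.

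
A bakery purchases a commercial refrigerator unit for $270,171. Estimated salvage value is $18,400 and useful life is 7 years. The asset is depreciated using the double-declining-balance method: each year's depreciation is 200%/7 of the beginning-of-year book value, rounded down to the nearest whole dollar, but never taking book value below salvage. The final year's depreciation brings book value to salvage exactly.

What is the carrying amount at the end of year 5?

$50,235

Depreciable base = $270,171 − $18,400 = $251,771.
Year 1: ⌊$270,171 × 200%/7⌋ = $77,191. Book value $192,980.
Year 2: ⌊$192,980 × 200%/7⌋ = $55,137. Book value $137,843.
Year 3: ⌊$137,843 × 200%/7⌋ = $39,383. Book value $98,460.
Year 4: ⌊$98,460 × 200%/7⌋ = $28,131. Book value $70,329.
Year 5: ⌊$70,329 × 200%/7⌋ = $20,094. Book value $50,235.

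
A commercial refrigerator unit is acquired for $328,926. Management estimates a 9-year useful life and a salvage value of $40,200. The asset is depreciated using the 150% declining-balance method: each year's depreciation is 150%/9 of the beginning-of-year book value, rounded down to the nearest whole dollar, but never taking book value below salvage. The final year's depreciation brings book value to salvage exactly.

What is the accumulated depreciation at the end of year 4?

Depreciable base = $328,926 − $40,200 = $288,726.
Year 1: ⌊$328,926 × 150%/9⌋ = $54,821. Book value $274,105.
Year 2: ⌊$274,105 × 150%/9⌋ = $45,684. Book value $228,421.
Year 3: ⌊$228,421 × 150%/9⌋ = $38,070. Book value $190,351.
Year 4: ⌊$190,351 × 150%/9⌋ = $31,725. Book value $158,626.
Accumulated through year 4 = $328,926 − $158,626 = $170,300.

$170,300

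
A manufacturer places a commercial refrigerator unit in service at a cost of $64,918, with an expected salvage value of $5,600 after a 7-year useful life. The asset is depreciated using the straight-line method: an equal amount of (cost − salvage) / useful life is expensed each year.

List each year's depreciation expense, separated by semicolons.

$8,474; $8,474; $8,474; $8,474; $8,474; $8,474; $8,474

Depreciable base = $64,918 − $5,600 = $59,318.
Annual expense = $59,318 / 7 = $8,474.
End of year 1: book value $56,444.
End of year 2: book value $47,970.
End of year 3: book value $39,496.
End of year 4: book value $31,022.
End of year 5: book value $22,548.
End of year 6: book value $14,074.
End of year 7: book value $5,600.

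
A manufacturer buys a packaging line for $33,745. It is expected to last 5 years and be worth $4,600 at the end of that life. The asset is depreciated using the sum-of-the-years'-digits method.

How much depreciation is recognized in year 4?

$3,886

Depreciable base = $33,745 − $4,600 = $29,145.
Sum of the years' digits = 5+4+3+2+1 = 15.
Year 1: $29,145 × 5/15 = $9,715. Book value $24,030.
Year 2: $29,145 × 4/15 = $7,772. Book value $16,258.
Year 3: $29,145 × 3/15 = $5,829. Book value $10,429.
Year 4: $29,145 × 2/15 = $3,886. Book value $6,543.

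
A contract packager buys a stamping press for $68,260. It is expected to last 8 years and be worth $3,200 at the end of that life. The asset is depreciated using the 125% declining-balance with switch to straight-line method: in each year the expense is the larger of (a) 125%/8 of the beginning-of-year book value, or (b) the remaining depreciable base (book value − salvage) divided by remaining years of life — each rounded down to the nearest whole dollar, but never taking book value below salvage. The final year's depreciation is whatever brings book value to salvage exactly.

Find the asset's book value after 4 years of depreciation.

Depreciable base = $68,260 − $3,200 = $65,060.
Year 1: DB = ⌊$68,260 × 125%/8⌋ = $10,665; SL = ⌊$65,060/8⌋ = $8,132 → take DB $10,665. Book value $57,595.
Year 2: DB = ⌊$57,595 × 125%/8⌋ = $8,999; SL = ⌊$54,395/7⌋ = $7,770 → take DB $8,999. Book value $48,596.
Year 3: DB = ⌊$48,596 × 125%/8⌋ = $7,593; SL = ⌊$45,396/6⌋ = $7,566 → take DB $7,593. Book value $41,003.
Year 4: DB = ⌊$41,003 × 125%/8⌋ = $6,406; SL = ⌊$37,803/5⌋ = $7,560 → take SL $7,560. Book value $33,443.

$33,443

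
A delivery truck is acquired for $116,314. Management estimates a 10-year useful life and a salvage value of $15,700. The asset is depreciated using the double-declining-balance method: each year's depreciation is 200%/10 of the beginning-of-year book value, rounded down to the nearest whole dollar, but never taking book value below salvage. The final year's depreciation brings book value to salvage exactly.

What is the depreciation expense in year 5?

Depreciable base = $116,314 − $15,700 = $100,614.
Year 1: ⌊$116,314 × 200%/10⌋ = $23,262. Book value $93,052.
Year 2: ⌊$93,052 × 200%/10⌋ = $18,610. Book value $74,442.
Year 3: ⌊$74,442 × 200%/10⌋ = $14,888. Book value $59,554.
Year 4: ⌊$59,554 × 200%/10⌋ = $11,910. Book value $47,644.
Year 5: ⌊$47,644 × 200%/10⌋ = $9,528. Book value $38,116.

$9,528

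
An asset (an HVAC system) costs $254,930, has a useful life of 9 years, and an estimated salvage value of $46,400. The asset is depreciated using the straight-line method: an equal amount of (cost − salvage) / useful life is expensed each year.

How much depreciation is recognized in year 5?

Depreciable base = $254,930 − $46,400 = $208,530.
Annual expense = $208,530 / 9 = $23,170.

$23,170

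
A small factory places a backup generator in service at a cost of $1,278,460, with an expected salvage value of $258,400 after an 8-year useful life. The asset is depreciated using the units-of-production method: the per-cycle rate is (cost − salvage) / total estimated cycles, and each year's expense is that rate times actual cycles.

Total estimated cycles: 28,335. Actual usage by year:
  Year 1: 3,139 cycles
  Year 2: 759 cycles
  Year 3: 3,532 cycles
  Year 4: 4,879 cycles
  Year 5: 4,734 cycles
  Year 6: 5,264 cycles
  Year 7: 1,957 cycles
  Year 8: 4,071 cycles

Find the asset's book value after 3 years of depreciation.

Depreciable base = $1,278,460 − $258,400 = $1,020,060.
Rate = $1,020,060 / 28,335 cycles = $36 per cycle.
Year 1: 3,139 × $36 = $113,004. Book value $1,165,456.
Year 2: 759 × $36 = $27,324. Book value $1,138,132.
Year 3: 3,532 × $36 = $127,152. Book value $1,010,980.

$1,010,980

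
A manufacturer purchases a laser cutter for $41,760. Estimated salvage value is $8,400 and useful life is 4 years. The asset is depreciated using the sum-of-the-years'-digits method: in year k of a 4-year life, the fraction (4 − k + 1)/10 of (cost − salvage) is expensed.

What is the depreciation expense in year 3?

$6,672

Depreciable base = $41,760 − $8,400 = $33,360.
Sum of the years' digits = 4+3+2+1 = 10.
Year 1: $33,360 × 4/10 = $13,344. Book value $28,416.
Year 2: $33,360 × 3/10 = $10,008. Book value $18,408.
Year 3: $33,360 × 2/10 = $6,672. Book value $11,736.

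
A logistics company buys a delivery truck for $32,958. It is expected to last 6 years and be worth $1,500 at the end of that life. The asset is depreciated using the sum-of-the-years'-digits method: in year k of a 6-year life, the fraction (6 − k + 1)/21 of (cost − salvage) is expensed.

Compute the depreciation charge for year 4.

$4,494

Depreciable base = $32,958 − $1,500 = $31,458.
Sum of the years' digits = 6+5+4+3+2+1 = 21.
Year 1: $31,458 × 6/21 = $8,988. Book value $23,970.
Year 2: $31,458 × 5/21 = $7,490. Book value $16,480.
Year 3: $31,458 × 4/21 = $5,992. Book value $10,488.
Year 4: $31,458 × 3/21 = $4,494. Book value $5,994.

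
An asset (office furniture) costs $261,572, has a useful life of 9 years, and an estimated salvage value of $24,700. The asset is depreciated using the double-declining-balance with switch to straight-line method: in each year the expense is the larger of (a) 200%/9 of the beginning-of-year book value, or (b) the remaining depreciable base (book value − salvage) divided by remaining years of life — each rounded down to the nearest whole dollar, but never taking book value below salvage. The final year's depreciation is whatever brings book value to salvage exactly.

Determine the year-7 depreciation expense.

Depreciable base = $261,572 − $24,700 = $236,872.
Year 1: DB = ⌊$261,572 × 200%/9⌋ = $58,127; SL = ⌊$236,872/9⌋ = $26,319 → take DB $58,127. Book value $203,445.
Year 2: DB = ⌊$203,445 × 200%/9⌋ = $45,210; SL = ⌊$178,745/8⌋ = $22,343 → take DB $45,210. Book value $158,235.
Year 3: DB = ⌊$158,235 × 200%/9⌋ = $35,163; SL = ⌊$133,535/7⌋ = $19,076 → take DB $35,163. Book value $123,072.
Year 4: DB = ⌊$123,072 × 200%/9⌋ = $27,349; SL = ⌊$98,372/6⌋ = $16,395 → take DB $27,349. Book value $95,723.
Year 5: DB = ⌊$95,723 × 200%/9⌋ = $21,271; SL = ⌊$71,023/5⌋ = $14,204 → take DB $21,271. Book value $74,452.
Year 6: DB = ⌊$74,452 × 200%/9⌋ = $16,544; SL = ⌊$49,752/4⌋ = $12,438 → take DB $16,544. Book value $57,908.
Year 7: DB = ⌊$57,908 × 200%/9⌋ = $12,868; SL = ⌊$33,208/3⌋ = $11,069 → take DB $12,868. Book value $45,040.

$12,868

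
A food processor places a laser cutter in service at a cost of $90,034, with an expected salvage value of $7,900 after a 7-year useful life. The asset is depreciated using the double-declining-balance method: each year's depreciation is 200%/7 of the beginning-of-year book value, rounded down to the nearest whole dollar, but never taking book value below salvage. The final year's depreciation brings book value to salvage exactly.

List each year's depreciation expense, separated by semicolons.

$25,724; $18,374; $13,124; $9,374; $6,696; $4,783; $4,059

Depreciable base = $90,034 − $7,900 = $82,134.
Year 1: ⌊$90,034 × 200%/7⌋ = $25,724. Book value $64,310.
Year 2: ⌊$64,310 × 200%/7⌋ = $18,374. Book value $45,936.
Year 3: ⌊$45,936 × 200%/7⌋ = $13,124. Book value $32,812.
Year 4: ⌊$32,812 × 200%/7⌋ = $9,374. Book value $23,438.
Year 5: ⌊$23,438 × 200%/7⌋ = $6,696. Book value $16,742.
Year 6: ⌊$16,742 × 200%/7⌋ = $4,783. Book value $11,959.
Year 7 (final): $11,959 − $7,900 = $4,059. Book value $7,900.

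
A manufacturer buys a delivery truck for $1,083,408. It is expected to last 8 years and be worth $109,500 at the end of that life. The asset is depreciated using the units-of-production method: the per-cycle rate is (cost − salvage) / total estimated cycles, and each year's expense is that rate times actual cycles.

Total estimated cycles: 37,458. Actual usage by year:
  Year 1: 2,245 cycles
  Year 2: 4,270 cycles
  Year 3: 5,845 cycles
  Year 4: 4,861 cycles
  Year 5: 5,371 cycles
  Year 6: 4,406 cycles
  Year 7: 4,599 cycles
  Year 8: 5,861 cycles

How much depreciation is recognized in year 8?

$152,386

Depreciable base = $1,083,408 − $109,500 = $973,908.
Rate = $973,908 / 37,458 cycles = $26 per cycle.
Year 1: 2,245 × $26 = $58,370. Book value $1,025,038.
Year 2: 4,270 × $26 = $111,020. Book value $914,018.
Year 3: 5,845 × $26 = $151,970. Book value $762,048.
Year 4: 4,861 × $26 = $126,386. Book value $635,662.
Year 5: 5,371 × $26 = $139,646. Book value $496,016.
Year 6: 4,406 × $26 = $114,556. Book value $381,460.
Year 7: 4,599 × $26 = $119,574. Book value $261,886.
Year 8: 5,861 × $26 = $152,386. Book value $109,500.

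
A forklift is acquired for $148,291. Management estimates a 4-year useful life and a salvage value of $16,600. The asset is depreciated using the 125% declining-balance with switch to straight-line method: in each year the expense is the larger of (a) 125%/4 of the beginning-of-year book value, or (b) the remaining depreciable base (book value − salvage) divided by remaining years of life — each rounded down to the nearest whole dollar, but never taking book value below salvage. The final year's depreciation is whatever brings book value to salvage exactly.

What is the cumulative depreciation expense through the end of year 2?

Depreciable base = $148,291 − $16,600 = $131,691.
Year 1: DB = ⌊$148,291 × 125%/4⌋ = $46,340; SL = ⌊$131,691/4⌋ = $32,922 → take DB $46,340. Book value $101,951.
Year 2: DB = ⌊$101,951 × 125%/4⌋ = $31,859; SL = ⌊$85,351/3⌋ = $28,450 → take DB $31,859. Book value $70,092.
Accumulated through year 2 = $148,291 − $70,092 = $78,199.

$78,199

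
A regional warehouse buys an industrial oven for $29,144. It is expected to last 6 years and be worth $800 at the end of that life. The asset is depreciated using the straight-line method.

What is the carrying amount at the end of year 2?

$19,696

Depreciable base = $29,144 − $800 = $28,344.
Annual expense = $28,344 / 6 = $4,724.
End of year 1: book value $24,420.
End of year 2: book value $19,696.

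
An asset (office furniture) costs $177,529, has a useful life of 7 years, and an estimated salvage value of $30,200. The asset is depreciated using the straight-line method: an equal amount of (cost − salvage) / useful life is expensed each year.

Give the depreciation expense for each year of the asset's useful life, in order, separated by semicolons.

Depreciable base = $177,529 − $30,200 = $147,329.
Annual expense = $147,329 / 7 = $21,047.
End of year 1: book value $156,482.
End of year 2: book value $135,435.
End of year 3: book value $114,388.
End of year 4: book value $93,341.
End of year 5: book value $72,294.
End of year 6: book value $51,247.
End of year 7: book value $30,200.

$21,047; $21,047; $21,047; $21,047; $21,047; $21,047; $21,047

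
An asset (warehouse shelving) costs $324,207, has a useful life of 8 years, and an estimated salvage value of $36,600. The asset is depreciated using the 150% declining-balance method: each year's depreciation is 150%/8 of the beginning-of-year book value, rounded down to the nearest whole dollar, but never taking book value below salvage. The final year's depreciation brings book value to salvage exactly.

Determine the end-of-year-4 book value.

Depreciable base = $324,207 − $36,600 = $287,607.
Year 1: ⌊$324,207 × 150%/8⌋ = $60,788. Book value $263,419.
Year 2: ⌊$263,419 × 150%/8⌋ = $49,391. Book value $214,028.
Year 3: ⌊$214,028 × 150%/8⌋ = $40,130. Book value $173,898.
Year 4: ⌊$173,898 × 150%/8⌋ = $32,605. Book value $141,293.

$141,293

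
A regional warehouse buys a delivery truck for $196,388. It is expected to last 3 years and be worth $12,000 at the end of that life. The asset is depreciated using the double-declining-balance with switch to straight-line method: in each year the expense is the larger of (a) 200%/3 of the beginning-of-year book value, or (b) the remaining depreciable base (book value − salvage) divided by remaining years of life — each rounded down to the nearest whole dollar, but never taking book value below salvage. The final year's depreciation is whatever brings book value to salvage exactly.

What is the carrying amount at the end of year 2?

Depreciable base = $196,388 − $12,000 = $184,388.
Year 1: DB = ⌊$196,388 × 200%/3⌋ = $130,925; SL = ⌊$184,388/3⌋ = $61,462 → take DB $130,925. Book value $65,463.
Year 2: DB = ⌊$65,463 × 200%/3⌋ = $43,642; SL = ⌊$53,463/2⌋ = $26,731 → take DB $43,642. Book value $21,821.

$21,821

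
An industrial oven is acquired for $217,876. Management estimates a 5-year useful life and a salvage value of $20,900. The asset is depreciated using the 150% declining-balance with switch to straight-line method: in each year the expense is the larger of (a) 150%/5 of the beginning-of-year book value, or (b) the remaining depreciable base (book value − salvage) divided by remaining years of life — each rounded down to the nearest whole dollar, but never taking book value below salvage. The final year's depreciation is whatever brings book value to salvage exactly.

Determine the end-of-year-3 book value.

$74,732

Depreciable base = $217,876 − $20,900 = $196,976.
Year 1: DB = ⌊$217,876 × 150%/5⌋ = $65,362; SL = ⌊$196,976/5⌋ = $39,395 → take DB $65,362. Book value $152,514.
Year 2: DB = ⌊$152,514 × 150%/5⌋ = $45,754; SL = ⌊$131,614/4⌋ = $32,903 → take DB $45,754. Book value $106,760.
Year 3: DB = ⌊$106,760 × 150%/5⌋ = $32,028; SL = ⌊$85,860/3⌋ = $28,620 → take DB $32,028. Book value $74,732.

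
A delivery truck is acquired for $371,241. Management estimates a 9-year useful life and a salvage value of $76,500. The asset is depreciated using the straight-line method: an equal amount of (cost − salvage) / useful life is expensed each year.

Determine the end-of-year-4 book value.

$240,245

Depreciable base = $371,241 − $76,500 = $294,741.
Annual expense = $294,741 / 9 = $32,749.
End of year 1: book value $338,492.
End of year 2: book value $305,743.
End of year 3: book value $272,994.
End of year 4: book value $240,245.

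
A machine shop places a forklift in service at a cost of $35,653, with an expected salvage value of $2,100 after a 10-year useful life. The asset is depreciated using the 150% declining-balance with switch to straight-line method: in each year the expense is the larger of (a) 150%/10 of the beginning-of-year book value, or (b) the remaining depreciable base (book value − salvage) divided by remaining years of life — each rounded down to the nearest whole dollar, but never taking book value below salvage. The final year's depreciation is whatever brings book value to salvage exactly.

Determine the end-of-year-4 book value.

Depreciable base = $35,653 − $2,100 = $33,553.
Year 1: DB = ⌊$35,653 × 150%/10⌋ = $5,347; SL = ⌊$33,553/10⌋ = $3,355 → take DB $5,347. Book value $30,306.
Year 2: DB = ⌊$30,306 × 150%/10⌋ = $4,545; SL = ⌊$28,206/9⌋ = $3,134 → take DB $4,545. Book value $25,761.
Year 3: DB = ⌊$25,761 × 150%/10⌋ = $3,864; SL = ⌊$23,661/8⌋ = $2,957 → take DB $3,864. Book value $21,897.
Year 4: DB = ⌊$21,897 × 150%/10⌋ = $3,284; SL = ⌊$19,797/7⌋ = $2,828 → take DB $3,284. Book value $18,613.

$18,613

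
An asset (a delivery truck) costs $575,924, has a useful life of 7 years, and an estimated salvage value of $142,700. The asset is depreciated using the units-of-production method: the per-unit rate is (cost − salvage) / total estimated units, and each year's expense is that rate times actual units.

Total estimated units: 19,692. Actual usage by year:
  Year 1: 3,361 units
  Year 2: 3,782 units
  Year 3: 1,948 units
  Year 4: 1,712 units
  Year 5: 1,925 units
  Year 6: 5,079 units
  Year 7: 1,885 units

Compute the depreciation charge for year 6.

$111,738

Depreciable base = $575,924 − $142,700 = $433,224.
Rate = $433,224 / 19,692 units = $22 per unit.
Year 1: 3,361 × $22 = $73,942. Book value $501,982.
Year 2: 3,782 × $22 = $83,204. Book value $418,778.
Year 3: 1,948 × $22 = $42,856. Book value $375,922.
Year 4: 1,712 × $22 = $37,664. Book value $338,258.
Year 5: 1,925 × $22 = $42,350. Book value $295,908.
Year 6: 5,079 × $22 = $111,738. Book value $184,170.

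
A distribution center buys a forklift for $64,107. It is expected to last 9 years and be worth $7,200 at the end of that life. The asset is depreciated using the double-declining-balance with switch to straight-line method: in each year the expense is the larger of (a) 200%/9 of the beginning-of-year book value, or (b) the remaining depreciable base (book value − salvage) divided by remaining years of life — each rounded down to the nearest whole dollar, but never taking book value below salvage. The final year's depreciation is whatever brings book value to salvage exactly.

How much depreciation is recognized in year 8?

Depreciable base = $64,107 − $7,200 = $56,907.
Year 1: DB = ⌊$64,107 × 200%/9⌋ = $14,246; SL = ⌊$56,907/9⌋ = $6,323 → take DB $14,246. Book value $49,861.
Year 2: DB = ⌊$49,861 × 200%/9⌋ = $11,080; SL = ⌊$42,661/8⌋ = $5,332 → take DB $11,080. Book value $38,781.
Year 3: DB = ⌊$38,781 × 200%/9⌋ = $8,618; SL = ⌊$31,581/7⌋ = $4,511 → take DB $8,618. Book value $30,163.
Year 4: DB = ⌊$30,163 × 200%/9⌋ = $6,702; SL = ⌊$22,963/6⌋ = $3,827 → take DB $6,702. Book value $23,461.
Year 5: DB = ⌊$23,461 × 200%/9⌋ = $5,213; SL = ⌊$16,261/5⌋ = $3,252 → take DB $5,213. Book value $18,248.
Year 6: DB = ⌊$18,248 × 200%/9⌋ = $4,055; SL = ⌊$11,048/4⌋ = $2,762 → take DB $4,055. Book value $14,193.
Year 7: DB = ⌊$14,193 × 200%/9⌋ = $3,154; SL = ⌊$6,993/3⌋ = $2,331 → take DB $3,154. Book value $11,039.
Year 8: DB = ⌊$11,039 × 200%/9⌋ = $2,453; SL = ⌊$3,839/2⌋ = $1,919 → take DB $2,453. Book value $8,586.

$2,453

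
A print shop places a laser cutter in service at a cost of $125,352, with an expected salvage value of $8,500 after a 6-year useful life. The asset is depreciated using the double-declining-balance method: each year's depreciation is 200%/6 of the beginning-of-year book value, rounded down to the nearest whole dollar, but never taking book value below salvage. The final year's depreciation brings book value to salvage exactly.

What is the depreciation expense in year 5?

Depreciable base = $125,352 − $8,500 = $116,852.
Year 1: ⌊$125,352 × 200%/6⌋ = $41,784. Book value $83,568.
Year 2: ⌊$83,568 × 200%/6⌋ = $27,856. Book value $55,712.
Year 3: ⌊$55,712 × 200%/6⌋ = $18,570. Book value $37,142.
Year 4: ⌊$37,142 × 200%/6⌋ = $12,380. Book value $24,762.
Year 5: ⌊$24,762 × 200%/6⌋ = $8,254. Book value $16,508.

$8,254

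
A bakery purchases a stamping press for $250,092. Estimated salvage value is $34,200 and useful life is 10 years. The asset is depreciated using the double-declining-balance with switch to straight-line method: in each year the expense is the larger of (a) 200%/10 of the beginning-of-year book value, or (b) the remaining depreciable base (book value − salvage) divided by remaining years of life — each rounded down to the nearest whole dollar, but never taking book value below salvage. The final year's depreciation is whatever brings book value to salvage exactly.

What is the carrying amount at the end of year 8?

$41,960

Depreciable base = $250,092 − $34,200 = $215,892.
Year 1: DB = ⌊$250,092 × 200%/10⌋ = $50,018; SL = ⌊$215,892/10⌋ = $21,589 → take DB $50,018. Book value $200,074.
Year 2: DB = ⌊$200,074 × 200%/10⌋ = $40,014; SL = ⌊$165,874/9⌋ = $18,430 → take DB $40,014. Book value $160,060.
Year 3: DB = ⌊$160,060 × 200%/10⌋ = $32,012; SL = ⌊$125,860/8⌋ = $15,732 → take DB $32,012. Book value $128,048.
Year 4: DB = ⌊$128,048 × 200%/10⌋ = $25,609; SL = ⌊$93,848/7⌋ = $13,406 → take DB $25,609. Book value $102,439.
Year 5: DB = ⌊$102,439 × 200%/10⌋ = $20,487; SL = ⌊$68,239/6⌋ = $11,373 → take DB $20,487. Book value $81,952.
Year 6: DB = ⌊$81,952 × 200%/10⌋ = $16,390; SL = ⌊$47,752/5⌋ = $9,550 → take DB $16,390. Book value $65,562.
Year 7: DB = ⌊$65,562 × 200%/10⌋ = $13,112; SL = ⌊$31,362/4⌋ = $7,840 → take DB $13,112. Book value $52,450.
Year 8: DB = ⌊$52,450 × 200%/10⌋ = $10,490; SL = ⌊$18,250/3⌋ = $6,083 → take DB $10,490. Book value $41,960.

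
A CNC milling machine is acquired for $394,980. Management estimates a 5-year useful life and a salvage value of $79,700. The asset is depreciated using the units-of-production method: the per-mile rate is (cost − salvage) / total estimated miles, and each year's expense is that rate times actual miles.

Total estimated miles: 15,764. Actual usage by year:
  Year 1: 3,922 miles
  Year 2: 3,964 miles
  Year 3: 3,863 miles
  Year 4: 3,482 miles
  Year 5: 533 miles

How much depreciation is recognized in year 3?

$77,260

Depreciable base = $394,980 − $79,700 = $315,280.
Rate = $315,280 / 15,764 miles = $20 per mile.
Year 1: 3,922 × $20 = $78,440. Book value $316,540.
Year 2: 3,964 × $20 = $79,280. Book value $237,260.
Year 3: 3,863 × $20 = $77,260. Book value $160,000.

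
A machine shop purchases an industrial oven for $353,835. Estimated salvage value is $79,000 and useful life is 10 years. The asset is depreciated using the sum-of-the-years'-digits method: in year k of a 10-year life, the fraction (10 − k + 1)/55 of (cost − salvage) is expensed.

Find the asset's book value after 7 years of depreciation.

$108,982

Depreciable base = $353,835 − $79,000 = $274,835.
Sum of the years' digits = 10+9+8+7+6+5+4+3+2+1 = 55.
Year 1: $274,835 × 10/55 = $49,970. Book value $303,865.
Year 2: $274,835 × 9/55 = $44,973. Book value $258,892.
Year 3: $274,835 × 8/55 = $39,976. Book value $218,916.
Year 4: $274,835 × 7/55 = $34,979. Book value $183,937.
Year 5: $274,835 × 6/55 = $29,982. Book value $153,955.
Year 6: $274,835 × 5/55 = $24,985. Book value $128,970.
Year 7: $274,835 × 4/55 = $19,988. Book value $108,982.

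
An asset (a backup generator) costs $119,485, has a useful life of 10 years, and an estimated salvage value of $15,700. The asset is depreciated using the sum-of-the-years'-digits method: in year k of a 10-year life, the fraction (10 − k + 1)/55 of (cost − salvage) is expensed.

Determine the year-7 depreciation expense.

$7,548

Depreciable base = $119,485 − $15,700 = $103,785.
Sum of the years' digits = 10+9+8+7+6+5+4+3+2+1 = 55.
Year 1: $103,785 × 10/55 = $18,870. Book value $100,615.
Year 2: $103,785 × 9/55 = $16,983. Book value $83,632.
Year 3: $103,785 × 8/55 = $15,096. Book value $68,536.
Year 4: $103,785 × 7/55 = $13,209. Book value $55,327.
Year 5: $103,785 × 6/55 = $11,322. Book value $44,005.
Year 6: $103,785 × 5/55 = $9,435. Book value $34,570.
Year 7: $103,785 × 4/55 = $7,548. Book value $27,022.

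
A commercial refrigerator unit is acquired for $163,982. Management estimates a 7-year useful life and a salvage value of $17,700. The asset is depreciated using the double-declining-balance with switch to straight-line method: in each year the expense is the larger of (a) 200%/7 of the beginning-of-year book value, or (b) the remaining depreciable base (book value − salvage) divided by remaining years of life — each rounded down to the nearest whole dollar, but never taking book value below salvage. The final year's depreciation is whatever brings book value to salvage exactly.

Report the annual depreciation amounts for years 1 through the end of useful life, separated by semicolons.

$46,852; $33,465; $23,904; $17,074; $12,196; $8,711; $4,080

Depreciable base = $163,982 − $17,700 = $146,282.
Year 1: DB = ⌊$163,982 × 200%/7⌋ = $46,852; SL = ⌊$146,282/7⌋ = $20,897 → take DB $46,852. Book value $117,130.
Year 2: DB = ⌊$117,130 × 200%/7⌋ = $33,465; SL = ⌊$99,430/6⌋ = $16,571 → take DB $33,465. Book value $83,665.
Year 3: DB = ⌊$83,665 × 200%/7⌋ = $23,904; SL = ⌊$65,965/5⌋ = $13,193 → take DB $23,904. Book value $59,761.
Year 4: DB = ⌊$59,761 × 200%/7⌋ = $17,074; SL = ⌊$42,061/4⌋ = $10,515 → take DB $17,074. Book value $42,687.
Year 5: DB = ⌊$42,687 × 200%/7⌋ = $12,196; SL = ⌊$24,987/3⌋ = $8,329 → take DB $12,196. Book value $30,491.
Year 6: DB = ⌊$30,491 × 200%/7⌋ = $8,711; SL = ⌊$12,791/2⌋ = $6,395 → take DB $8,711. Book value $21,780.
Year 7 (final): $21,780 − $17,700 = $4,080. Book value $17,700.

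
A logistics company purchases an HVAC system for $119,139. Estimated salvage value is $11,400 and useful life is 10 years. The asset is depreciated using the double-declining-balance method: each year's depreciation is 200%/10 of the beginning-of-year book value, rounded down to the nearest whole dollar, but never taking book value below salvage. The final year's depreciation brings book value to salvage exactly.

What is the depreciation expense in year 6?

$7,808

Depreciable base = $119,139 − $11,400 = $107,739.
Year 1: ⌊$119,139 × 200%/10⌋ = $23,827. Book value $95,312.
Year 2: ⌊$95,312 × 200%/10⌋ = $19,062. Book value $76,250.
Year 3: ⌊$76,250 × 200%/10⌋ = $15,250. Book value $61,000.
Year 4: ⌊$61,000 × 200%/10⌋ = $12,200. Book value $48,800.
Year 5: ⌊$48,800 × 200%/10⌋ = $9,760. Book value $39,040.
Year 6: ⌊$39,040 × 200%/10⌋ = $7,808. Book value $31,232.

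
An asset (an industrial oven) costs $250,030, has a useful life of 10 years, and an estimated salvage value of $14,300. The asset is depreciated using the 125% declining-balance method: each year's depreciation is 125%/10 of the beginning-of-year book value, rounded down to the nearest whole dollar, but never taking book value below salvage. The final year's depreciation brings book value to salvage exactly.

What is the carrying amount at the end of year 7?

$98,189

Depreciable base = $250,030 − $14,300 = $235,730.
Year 1: ⌊$250,030 × 125%/10⌋ = $31,253. Book value $218,777.
Year 2: ⌊$218,777 × 125%/10⌋ = $27,347. Book value $191,430.
Year 3: ⌊$191,430 × 125%/10⌋ = $23,928. Book value $167,502.
Year 4: ⌊$167,502 × 125%/10⌋ = $20,937. Book value $146,565.
Year 5: ⌊$146,565 × 125%/10⌋ = $18,320. Book value $128,245.
Year 6: ⌊$128,245 × 125%/10⌋ = $16,030. Book value $112,215.
Year 7: ⌊$112,215 × 125%/10⌋ = $14,026. Book value $98,189.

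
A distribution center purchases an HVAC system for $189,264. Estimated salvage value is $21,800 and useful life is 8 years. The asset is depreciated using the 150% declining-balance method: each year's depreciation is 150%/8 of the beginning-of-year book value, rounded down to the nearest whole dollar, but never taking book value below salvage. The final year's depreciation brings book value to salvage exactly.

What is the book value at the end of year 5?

Depreciable base = $189,264 − $21,800 = $167,464.
Year 1: ⌊$189,264 × 150%/8⌋ = $35,487. Book value $153,777.
Year 2: ⌊$153,777 × 150%/8⌋ = $28,833. Book value $124,944.
Year 3: ⌊$124,944 × 150%/8⌋ = $23,427. Book value $101,517.
Year 4: ⌊$101,517 × 150%/8⌋ = $19,034. Book value $82,483.
Year 5: ⌊$82,483 × 150%/8⌋ = $15,465. Book value $67,018.

$67,018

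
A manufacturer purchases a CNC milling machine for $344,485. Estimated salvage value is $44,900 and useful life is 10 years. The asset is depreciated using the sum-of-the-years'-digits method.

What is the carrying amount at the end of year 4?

$159,287

Depreciable base = $344,485 − $44,900 = $299,585.
Sum of the years' digits = 10+9+8+7+6+5+4+3+2+1 = 55.
Year 1: $299,585 × 10/55 = $54,470. Book value $290,015.
Year 2: $299,585 × 9/55 = $49,023. Book value $240,992.
Year 3: $299,585 × 8/55 = $43,576. Book value $197,416.
Year 4: $299,585 × 7/55 = $38,129. Book value $159,287.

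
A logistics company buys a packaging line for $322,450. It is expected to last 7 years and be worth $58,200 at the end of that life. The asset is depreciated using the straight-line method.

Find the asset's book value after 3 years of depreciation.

Depreciable base = $322,450 − $58,200 = $264,250.
Annual expense = $264,250 / 7 = $37,750.
End of year 1: book value $284,700.
End of year 2: book value $246,950.
End of year 3: book value $209,200.

$209,200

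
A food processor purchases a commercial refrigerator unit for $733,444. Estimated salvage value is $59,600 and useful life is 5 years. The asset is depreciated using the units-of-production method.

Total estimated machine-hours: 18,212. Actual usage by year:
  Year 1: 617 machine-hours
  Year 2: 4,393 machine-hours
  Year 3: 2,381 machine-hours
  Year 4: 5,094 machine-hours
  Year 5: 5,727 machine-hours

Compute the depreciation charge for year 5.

$211,899

Depreciable base = $733,444 − $59,600 = $673,844.
Rate = $673,844 / 18,212 machine-hours = $37 per machine-hour.
Year 1: 617 × $37 = $22,829. Book value $710,615.
Year 2: 4,393 × $37 = $162,541. Book value $548,074.
Year 3: 2,381 × $37 = $88,097. Book value $459,977.
Year 4: 5,094 × $37 = $188,478. Book value $271,499.
Year 5: 5,727 × $37 = $211,899. Book value $59,600.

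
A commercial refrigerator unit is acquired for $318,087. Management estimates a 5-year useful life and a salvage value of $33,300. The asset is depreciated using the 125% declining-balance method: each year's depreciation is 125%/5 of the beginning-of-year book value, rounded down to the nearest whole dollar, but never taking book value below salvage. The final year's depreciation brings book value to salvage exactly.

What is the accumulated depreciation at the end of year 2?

$139,162

Depreciable base = $318,087 − $33,300 = $284,787.
Year 1: ⌊$318,087 × 125%/5⌋ = $79,521. Book value $238,566.
Year 2: ⌊$238,566 × 125%/5⌋ = $59,641. Book value $178,925.
Accumulated through year 2 = $318,087 − $178,925 = $139,162.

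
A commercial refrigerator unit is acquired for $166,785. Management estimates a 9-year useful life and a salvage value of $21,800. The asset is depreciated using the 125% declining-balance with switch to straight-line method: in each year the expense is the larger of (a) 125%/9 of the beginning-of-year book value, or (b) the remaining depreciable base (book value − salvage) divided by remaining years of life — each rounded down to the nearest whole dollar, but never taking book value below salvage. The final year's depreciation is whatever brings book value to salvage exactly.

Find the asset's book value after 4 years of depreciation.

Depreciable base = $166,785 − $21,800 = $144,985.
Year 1: DB = ⌊$166,785 × 125%/9⌋ = $23,164; SL = ⌊$144,985/9⌋ = $16,109 → take DB $23,164. Book value $143,621.
Year 2: DB = ⌊$143,621 × 125%/9⌋ = $19,947; SL = ⌊$121,821/8⌋ = $15,227 → take DB $19,947. Book value $123,674.
Year 3: DB = ⌊$123,674 × 125%/9⌋ = $17,176; SL = ⌊$101,874/7⌋ = $14,553 → take DB $17,176. Book value $106,498.
Year 4: DB = ⌊$106,498 × 125%/9⌋ = $14,791; SL = ⌊$84,698/6⌋ = $14,116 → take DB $14,791. Book value $91,707.

$91,707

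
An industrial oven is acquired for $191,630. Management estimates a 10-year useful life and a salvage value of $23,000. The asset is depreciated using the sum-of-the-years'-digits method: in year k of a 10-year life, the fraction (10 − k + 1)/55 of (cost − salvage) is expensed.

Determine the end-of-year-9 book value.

Depreciable base = $191,630 − $23,000 = $168,630.
Sum of the years' digits = 10+9+8+7+6+5+4+3+2+1 = 55.
Year 1: $168,630 × 10/55 = $30,660. Book value $160,970.
Year 2: $168,630 × 9/55 = $27,594. Book value $133,376.
Year 3: $168,630 × 8/55 = $24,528. Book value $108,848.
Year 4: $168,630 × 7/55 = $21,462. Book value $87,386.
Year 5: $168,630 × 6/55 = $18,396. Book value $68,990.
Year 6: $168,630 × 5/55 = $15,330. Book value $53,660.
Year 7: $168,630 × 4/55 = $12,264. Book value $41,396.
Year 8: $168,630 × 3/55 = $9,198. Book value $32,198.
Year 9: $168,630 × 2/55 = $6,132. Book value $26,066.

$26,066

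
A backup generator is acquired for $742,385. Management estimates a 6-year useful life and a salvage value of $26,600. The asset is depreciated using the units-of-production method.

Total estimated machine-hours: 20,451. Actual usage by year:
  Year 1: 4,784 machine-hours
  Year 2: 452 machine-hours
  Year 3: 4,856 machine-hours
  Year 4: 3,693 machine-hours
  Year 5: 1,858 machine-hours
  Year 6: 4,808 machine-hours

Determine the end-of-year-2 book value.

Depreciable base = $742,385 − $26,600 = $715,785.
Rate = $715,785 / 20,451 machine-hours = $35 per machine-hour.
Year 1: 4,784 × $35 = $167,440. Book value $574,945.
Year 2: 452 × $35 = $15,820. Book value $559,125.

$559,125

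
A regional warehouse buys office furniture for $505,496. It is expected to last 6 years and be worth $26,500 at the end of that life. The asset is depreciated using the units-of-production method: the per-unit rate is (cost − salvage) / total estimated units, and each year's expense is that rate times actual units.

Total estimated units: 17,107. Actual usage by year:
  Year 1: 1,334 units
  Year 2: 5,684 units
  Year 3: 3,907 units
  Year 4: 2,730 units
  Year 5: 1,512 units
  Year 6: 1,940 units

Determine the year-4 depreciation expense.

Depreciable base = $505,496 − $26,500 = $478,996.
Rate = $478,996 / 17,107 units = $28 per unit.
Year 1: 1,334 × $28 = $37,352. Book value $468,144.
Year 2: 5,684 × $28 = $159,152. Book value $308,992.
Year 3: 3,907 × $28 = $109,396. Book value $199,596.
Year 4: 2,730 × $28 = $76,440. Book value $123,156.

$76,440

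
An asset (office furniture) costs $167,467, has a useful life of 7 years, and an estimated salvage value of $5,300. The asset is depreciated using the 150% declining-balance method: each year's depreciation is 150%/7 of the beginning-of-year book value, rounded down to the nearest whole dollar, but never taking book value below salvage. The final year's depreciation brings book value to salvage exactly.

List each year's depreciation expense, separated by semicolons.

$35,885; $28,196; $22,154; $17,406; $13,677; $10,746; $34,103

Depreciable base = $167,467 − $5,300 = $162,167.
Year 1: ⌊$167,467 × 150%/7⌋ = $35,885. Book value $131,582.
Year 2: ⌊$131,582 × 150%/7⌋ = $28,196. Book value $103,386.
Year 3: ⌊$103,386 × 150%/7⌋ = $22,154. Book value $81,232.
Year 4: ⌊$81,232 × 150%/7⌋ = $17,406. Book value $63,826.
Year 5: ⌊$63,826 × 150%/7⌋ = $13,677. Book value $50,149.
Year 6: ⌊$50,149 × 150%/7⌋ = $10,746. Book value $39,403.
Year 7 (final): $39,403 − $5,300 = $34,103. Book value $5,300.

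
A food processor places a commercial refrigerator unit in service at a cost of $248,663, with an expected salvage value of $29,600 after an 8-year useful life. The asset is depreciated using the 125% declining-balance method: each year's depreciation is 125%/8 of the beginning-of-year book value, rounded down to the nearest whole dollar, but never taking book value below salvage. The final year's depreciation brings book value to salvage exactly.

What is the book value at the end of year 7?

Depreciable base = $248,663 − $29,600 = $219,063.
Year 1: ⌊$248,663 × 125%/8⌋ = $38,853. Book value $209,810.
Year 2: ⌊$209,810 × 125%/8⌋ = $32,782. Book value $177,028.
Year 3: ⌊$177,028 × 125%/8⌋ = $27,660. Book value $149,368.
Year 4: ⌊$149,368 × 125%/8⌋ = $23,338. Book value $126,030.
Year 5: ⌊$126,030 × 125%/8⌋ = $19,692. Book value $106,338.
Year 6: ⌊$106,338 × 125%/8⌋ = $16,615. Book value $89,723.
Year 7: ⌊$89,723 × 125%/8⌋ = $14,019. Book value $75,704.

$75,704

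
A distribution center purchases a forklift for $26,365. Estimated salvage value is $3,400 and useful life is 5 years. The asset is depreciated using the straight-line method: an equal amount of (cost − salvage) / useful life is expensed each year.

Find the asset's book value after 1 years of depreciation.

$21,772

Depreciable base = $26,365 − $3,400 = $22,965.
Annual expense = $22,965 / 5 = $4,593.
End of year 1: book value $21,772.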